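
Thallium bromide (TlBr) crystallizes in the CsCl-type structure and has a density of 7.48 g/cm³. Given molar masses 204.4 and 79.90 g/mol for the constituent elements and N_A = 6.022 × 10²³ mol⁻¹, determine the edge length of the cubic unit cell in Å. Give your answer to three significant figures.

M(TlBr) = 284.3 g/mol; Z = 1 formula unit per cell.
a³ = Z·M/(N_A·ρ) = 1 × 284.3 / (6.022 × 10²³ × 7.48) = 6.312 × 10^-23 cm³, so a = 3.981 × 10^-8 cm = 3.98 Å.

3.98 Å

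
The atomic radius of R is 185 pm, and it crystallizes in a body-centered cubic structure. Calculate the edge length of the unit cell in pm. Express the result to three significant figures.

427 pm

In a BCC lattice, atoms touch along the body diagonal, so √3·a = 4r.
a = 4r/√3 = 4 × 185 / 1.7321 = 427 pm.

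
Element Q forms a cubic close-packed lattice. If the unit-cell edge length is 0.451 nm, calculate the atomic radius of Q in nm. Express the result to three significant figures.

In an FCC lattice, atoms touch along the face diagonal, so √2·a = 4r.
r = √2·a/4 = 1.4142 × 0.451 / 4 = 0.159 nm.

0.159 nm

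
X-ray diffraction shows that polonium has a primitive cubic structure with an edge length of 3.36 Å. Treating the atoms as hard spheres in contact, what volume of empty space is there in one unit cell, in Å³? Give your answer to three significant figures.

In a simple cubic lattice atoms touch along the cell edge, so a = 2r, so r = 0.5000a = 1.680 Å.
V_cell = a³ = 37.93 Å³; V_atoms = 1 × (4/3)πr³ = 19.86 Å³.
Empty space = 37.93 − 19.86 = 18.1 Å³.

18.1 Å³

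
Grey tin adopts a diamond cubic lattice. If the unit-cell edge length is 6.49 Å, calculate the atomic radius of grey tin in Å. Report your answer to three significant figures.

In a diamond cubic lattice, nearest neighbors lie along the body diagonal with √3·a = 8r.
r = √3·a/8 = 1.7321 × 6.49 / 8 = 1.41 Å.

1.41 Å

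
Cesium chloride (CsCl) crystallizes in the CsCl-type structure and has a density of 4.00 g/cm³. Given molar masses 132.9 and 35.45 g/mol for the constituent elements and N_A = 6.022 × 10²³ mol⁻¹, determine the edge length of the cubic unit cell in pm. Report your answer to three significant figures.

M(CsCl) = 168.35 g/mol; Z = 1 formula unit per cell.
a³ = Z·M/(N_A·ρ) = 1 × 168.35 / (6.022 × 10²³ × 4.00) = 6.989 × 10^-23 cm³, so a = 4.119 × 10^-8 cm = 412 pm.

412 pm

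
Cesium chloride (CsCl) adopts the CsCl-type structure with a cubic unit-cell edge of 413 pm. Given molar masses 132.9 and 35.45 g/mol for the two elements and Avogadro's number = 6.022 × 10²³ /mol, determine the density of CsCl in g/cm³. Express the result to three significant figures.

3.97 g/cm³

The CsCl-type structure contains Z = 1 formula unit per cell; M(CsCl) = 132.9 + 35.45 = 168.35 g/mol.
a³ = (4.130 × 10^-8 cm)³ = 7.044 × 10^-23 cm³.
ρ = 1 × 168.35 / (6.022 × 10²³ × 7.044 × 10^-23) = 3.968 g/cm³.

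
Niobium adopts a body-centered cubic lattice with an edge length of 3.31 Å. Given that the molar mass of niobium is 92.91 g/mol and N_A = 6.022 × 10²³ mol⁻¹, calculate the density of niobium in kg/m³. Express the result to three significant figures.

A BCC unit cell contains Z = 2 atoms.
Cell volume: a³ = (3.31 Å)³ = (3.310 × 10^-8 cm)³ = 3.626 × 10^-23 cm³.
ρ = Z·M/(N_A·a³) = 2 × 92.91 / (6.022 × 10²³ × 3.626 × 10^-23) = 8.509 g/cm³ = 8510 kg/m³.

8510 kg/m³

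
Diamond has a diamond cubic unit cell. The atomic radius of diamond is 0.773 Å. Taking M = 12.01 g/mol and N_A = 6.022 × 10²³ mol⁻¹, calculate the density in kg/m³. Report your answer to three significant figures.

In a diamond cubic lattice, nearest neighbors lie along the body diagonal with √3·a = 8r, giving a = 3.570 Å = 3.570 × 10^-8 cm.
With Z = 8, ρ = Z·M/(N_A·a³) = 8 × 12.01 / (6.022 × 10²³ × 4.551 × 10^-23) = 3.506 g/cm³ = 3510 kg/m³.

3510 kg/m³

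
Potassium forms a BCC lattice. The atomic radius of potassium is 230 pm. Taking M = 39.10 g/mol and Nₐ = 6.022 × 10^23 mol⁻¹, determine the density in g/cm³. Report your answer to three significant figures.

In a BCC lattice, atoms touch along the body diagonal, so √3·a = 4r, giving a = 531.2 pm = 5.312 × 10^-8 cm.
With Z = 2, ρ = Z·M/(N_A·a³) = 2 × 39.10 / (6.022 × 10²³ × 1.499 × 10^-22) = 0.8665 g/cm³.

0.867 g/cm³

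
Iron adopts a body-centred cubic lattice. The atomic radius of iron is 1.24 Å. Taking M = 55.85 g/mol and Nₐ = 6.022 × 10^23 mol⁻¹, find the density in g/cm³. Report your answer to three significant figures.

7.90 g/cm³

In a BCC lattice, atoms touch along the body diagonal, so √3·a = 4r, giving a = 2.864 Å = 2.864 × 10^-8 cm.
With Z = 2, ρ = Z·M/(N_A·a³) = 2 × 55.85 / (6.022 × 10²³ × 2.348 × 10^-23) = 7.899 g/cm³.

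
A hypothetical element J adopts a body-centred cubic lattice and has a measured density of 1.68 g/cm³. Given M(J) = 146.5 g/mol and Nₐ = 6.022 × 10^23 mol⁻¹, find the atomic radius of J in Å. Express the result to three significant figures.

2.86 Å

For a BCC cell (Z = 2), a³ = Z·M/(N_A·ρ) = 2 × 146.5 / (6.022 × 10²³ × 1.680) = 2.896 × 10^-22 cm³, so a = 6.616 × 10^-8 cm = 6.616 Å.
Atoms touch along the body diagonal, so √3·a = 4r, so r = 0.4330 × a = 2.86 Å.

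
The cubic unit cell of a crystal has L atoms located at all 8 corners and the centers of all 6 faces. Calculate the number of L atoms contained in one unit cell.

4

Corner atoms are shared by 8 cells (1/8 each), face atoms by 2 (1/2 each).
Net atoms = 8 × 1/8 + 6 × 1/2 = 1 + 3 = 4.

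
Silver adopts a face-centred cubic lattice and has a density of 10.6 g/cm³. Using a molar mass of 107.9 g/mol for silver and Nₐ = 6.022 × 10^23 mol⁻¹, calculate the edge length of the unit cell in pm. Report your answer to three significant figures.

With Z = 4 atoms per FCC cell, a³ = Z·M/(N_A·ρ) = 4 × 107.9 / (6.022 × 10²³ × 10.60 g/cm³) = 6.761 × 10^-23 cm³.
a = (6.761 × 10^-23)^(1/3) = 4.074 × 10^-8 cm = 407 pm.

407 pm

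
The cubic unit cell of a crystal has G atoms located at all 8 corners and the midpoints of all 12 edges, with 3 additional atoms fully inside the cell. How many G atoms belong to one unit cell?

Corner atoms are shared by 8 cells (1/8 each), edge atoms by 4 (1/4 each), interior atoms are unshared.
Net atoms = 8 × 1/8 + 12 × 1/4 + 3 = 1 + 3 + 3 = 7.

7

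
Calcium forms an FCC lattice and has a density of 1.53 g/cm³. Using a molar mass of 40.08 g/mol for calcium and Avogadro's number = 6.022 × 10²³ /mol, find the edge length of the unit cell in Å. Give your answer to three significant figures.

With Z = 4 atoms per FCC cell, a³ = Z·M/(N_A·ρ) = 4 × 40.08 / (6.022 × 10²³ × 1.530 g/cm³) = 1.740 × 10^-22 cm³.
a = (1.740 × 10^-22)^(1/3) = 5.583 × 10^-8 cm = 5.58 Å.

5.58 Å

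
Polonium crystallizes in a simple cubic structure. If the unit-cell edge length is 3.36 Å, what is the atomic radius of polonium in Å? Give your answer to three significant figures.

1.68 Å

In a simple cubic lattice, atoms touch along the cell edge, so a = 2r.
r = a/2 = 3.36/2 = 1.68 Å.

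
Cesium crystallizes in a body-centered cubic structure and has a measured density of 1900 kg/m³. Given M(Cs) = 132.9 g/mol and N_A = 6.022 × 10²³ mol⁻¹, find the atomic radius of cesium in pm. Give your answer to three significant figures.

266 pm

For a BCC cell (Z = 2), a³ = Z·M/(N_A·ρ) = 2 × 132.9 / (6.022 × 10²³ × 1.900) = 2.323 × 10^-22 cm³, so a = 6.147 × 10^-8 cm = 614.7 pm.
Atoms touch along the body diagonal, so √3·a = 4r, so r = 0.4330 × a = 266 pm.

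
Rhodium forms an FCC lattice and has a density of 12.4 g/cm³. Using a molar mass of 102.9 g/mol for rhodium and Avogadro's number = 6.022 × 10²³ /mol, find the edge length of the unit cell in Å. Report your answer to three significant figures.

3.81 Å

With Z = 4 atoms per FCC cell, a³ = Z·M/(N_A·ρ) = 4 × 102.9 / (6.022 × 10²³ × 12.40 g/cm³) = 5.512 × 10^-23 cm³.
a = (5.512 × 10^-23)^(1/3) = 3.806 × 10^-8 cm = 3.81 Å.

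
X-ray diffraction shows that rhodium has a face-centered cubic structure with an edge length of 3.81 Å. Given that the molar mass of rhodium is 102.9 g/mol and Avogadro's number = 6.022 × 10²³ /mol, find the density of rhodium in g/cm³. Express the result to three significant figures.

12.4 g/cm³

An FCC unit cell contains Z = 4 atoms.
Cell volume: a³ = (3.81 Å)³ = (3.810 × 10^-8 cm)³ = 5.531 × 10^-23 cm³.
ρ = Z·M/(N_A·a³) = 4 × 102.9 / (6.022 × 10²³ × 5.531 × 10^-23) = 12.36 g/cm³.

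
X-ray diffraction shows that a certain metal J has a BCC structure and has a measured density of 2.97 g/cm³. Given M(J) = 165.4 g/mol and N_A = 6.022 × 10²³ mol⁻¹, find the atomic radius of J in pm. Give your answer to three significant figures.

247 pm

For a BCC cell (Z = 2), a³ = Z·M/(N_A·ρ) = 2 × 165.4 / (6.022 × 10²³ × 2.970) = 1.850 × 10^-22 cm³, so a = 5.698 × 10^-8 cm = 569.8 pm.
Atoms touch along the body diagonal, so √3·a = 4r, so r = 0.4330 × a = 247 pm.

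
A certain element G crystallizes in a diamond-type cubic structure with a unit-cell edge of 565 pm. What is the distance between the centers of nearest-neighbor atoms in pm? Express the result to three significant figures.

In a diamond cubic structure, nearest neighbors lie along the body diagonal with √3·a = 8r; the nearest-neighbor distance equals 2r = 0.4330·a.
d = 0.4330 × 565 = 245 pm.

245 pm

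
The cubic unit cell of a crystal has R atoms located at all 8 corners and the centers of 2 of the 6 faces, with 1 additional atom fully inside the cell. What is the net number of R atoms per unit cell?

3

Corner atoms are shared by 8 cells (1/8 each), face atoms by 2 (1/2 each), interior atoms are unshared.
Net atoms = 8 × 1/8 + 2 × 1/2 + 1 = 1 + 1 + 1 = 3.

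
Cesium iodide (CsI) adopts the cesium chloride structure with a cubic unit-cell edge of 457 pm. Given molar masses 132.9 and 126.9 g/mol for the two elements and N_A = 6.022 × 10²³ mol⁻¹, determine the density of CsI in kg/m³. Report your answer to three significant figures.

4520 kg/m³

The cesium chloride structure contains Z = 1 formula unit per cell; M(CsI) = 132.9 + 126.9 = 259.8 g/mol.
a³ = (4.570 × 10^-8 cm)³ = 9.544 × 10^-23 cm³.
ρ = 1 × 259.8 / (6.022 × 10²³ × 9.544 × 10^-23) = 4.520 g/cm³ = 4520 kg/m³.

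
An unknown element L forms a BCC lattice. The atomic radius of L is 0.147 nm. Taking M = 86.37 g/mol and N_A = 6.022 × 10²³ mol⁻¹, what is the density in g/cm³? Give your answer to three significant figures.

7.33 g/cm³

In a BCC lattice, atoms touch along the body diagonal, so √3·a = 4r, giving a = 0.3395 nm = 3.395 × 10^-8 cm.
With Z = 2, ρ = Z·M/(N_A·a³) = 2 × 86.37 / (6.022 × 10²³ × 3.912 × 10^-23) = 7.332 g/cm³.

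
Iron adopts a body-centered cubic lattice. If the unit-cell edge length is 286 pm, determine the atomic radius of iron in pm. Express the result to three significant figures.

In a BCC lattice, atoms touch along the body diagonal, so √3·a = 4r.
r = √3·a/4 = 1.7321 × 286 / 4 = 124 pm.

124 pm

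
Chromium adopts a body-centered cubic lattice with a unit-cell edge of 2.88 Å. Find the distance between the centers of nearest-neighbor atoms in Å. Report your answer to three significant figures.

In a BCC structure, atoms touch along the body diagonal, so √3·a = 4r; the nearest-neighbor distance equals 2r = 0.8660·a.
d = 0.8660 × 2.88 = 2.49 Å.

2.49 Å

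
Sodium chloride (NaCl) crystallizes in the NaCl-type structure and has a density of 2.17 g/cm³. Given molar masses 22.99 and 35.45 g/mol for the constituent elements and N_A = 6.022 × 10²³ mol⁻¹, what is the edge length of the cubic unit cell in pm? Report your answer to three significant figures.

563 pm

M(NaCl) = 58.44 g/mol; Z = 4 formula units per cell.
a³ = Z·M/(N_A·ρ) = 4 × 58.44 / (6.022 × 10²³ × 2.17) = 1.789 × 10^-22 cm³, so a = 5.635 × 10^-8 cm = 563 pm.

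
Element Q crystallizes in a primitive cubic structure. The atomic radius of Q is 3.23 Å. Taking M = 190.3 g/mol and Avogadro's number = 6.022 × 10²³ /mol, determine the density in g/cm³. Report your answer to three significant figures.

In a simple cubic lattice, atoms touch along the cell edge, so a = 2r, giving a = 6.460 Å = 6.460 × 10^-8 cm.
With Z = 1, ρ = Z·M/(N_A·a³) = 1 × 190.3 / (6.022 × 10²³ × 2.696 × 10^-22) = 1.172 g/cm³.

1.17 g/cm³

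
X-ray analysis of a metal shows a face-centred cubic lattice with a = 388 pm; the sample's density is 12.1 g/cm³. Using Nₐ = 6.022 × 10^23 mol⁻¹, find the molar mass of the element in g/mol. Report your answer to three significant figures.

106 g/mol

An FCC cell has Z = 4 atoms; a = 3.880 × 10^-8 cm.
M = ρ·N_A·a³/Z = 12.1 × 6.022 × 10²³ × 5.841 × 10^-23 / 4 = 106 g/mol.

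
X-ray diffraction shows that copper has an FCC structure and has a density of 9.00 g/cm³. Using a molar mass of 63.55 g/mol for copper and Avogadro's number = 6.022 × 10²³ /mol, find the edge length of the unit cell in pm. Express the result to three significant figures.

With Z = 4 atoms per FCC cell, a³ = Z·M/(N_A·ρ) = 4 × 63.55 / (6.022 × 10²³ × 9.000 g/cm³) = 4.690 × 10^-23 cm³.
a = (4.690 × 10^-23)^(1/3) = 3.606 × 10^-8 cm = 361 pm.

361 pm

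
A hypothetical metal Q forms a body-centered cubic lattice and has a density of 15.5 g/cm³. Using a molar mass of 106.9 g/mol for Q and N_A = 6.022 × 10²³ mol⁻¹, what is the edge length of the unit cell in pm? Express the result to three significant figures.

284 pm

With Z = 2 atoms per BCC cell, a³ = Z·M/(N_A·ρ) = 2 × 106.9 / (6.022 × 10²³ × 15.50 g/cm³) = 2.291 × 10^-23 cm³.
a = (2.291 × 10^-23)^(1/3) = 2.840 × 10^-8 cm = 284 pm.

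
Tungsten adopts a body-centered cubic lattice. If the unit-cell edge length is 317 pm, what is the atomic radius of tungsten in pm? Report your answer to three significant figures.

In a BCC lattice, atoms touch along the body diagonal, so √3·a = 4r.
r = √3·a/4 = 1.7321 × 317 / 4 = 137 pm.

137 pm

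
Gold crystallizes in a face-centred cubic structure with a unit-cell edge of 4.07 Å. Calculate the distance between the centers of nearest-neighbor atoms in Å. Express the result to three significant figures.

2.88 Å

In an FCC structure, atoms touch along the face diagonal, so √2·a = 4r; the nearest-neighbor distance equals 2r = 0.7071·a.
d = 0.7071 × 4.07 = 2.88 Å.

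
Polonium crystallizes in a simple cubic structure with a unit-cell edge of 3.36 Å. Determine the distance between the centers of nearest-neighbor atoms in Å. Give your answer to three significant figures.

3.36 Å

In a simple cubic structure, atoms touch along the cell edge, so a = 2r; the nearest-neighbor distance equals 2r = 1.000·a.
d = 1.000 × 3.36 = 3.36 Å.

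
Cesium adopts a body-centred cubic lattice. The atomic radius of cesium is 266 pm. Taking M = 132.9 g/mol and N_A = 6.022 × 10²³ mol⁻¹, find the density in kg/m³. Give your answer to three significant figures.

In a BCC lattice, atoms touch along the body diagonal, so √3·a = 4r, giving a = 614.3 pm = 6.143 × 10^-8 cm.
With Z = 2, ρ = Z·M/(N_A·a³) = 2 × 132.9 / (6.022 × 10²³ × 2.318 × 10^-22) = 1.904 g/cm³ = 1900 kg/m³.

1900 kg/m³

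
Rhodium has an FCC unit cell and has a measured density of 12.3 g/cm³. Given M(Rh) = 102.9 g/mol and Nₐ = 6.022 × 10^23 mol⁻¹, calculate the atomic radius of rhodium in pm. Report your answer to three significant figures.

135 pm

For an FCC cell (Z = 4), a³ = Z·M/(N_A·ρ) = 4 × 102.9 / (6.022 × 10²³ × 12.30) = 5.557 × 10^-23 cm³, so a = 3.816 × 10^-8 cm = 381.6 pm.
Atoms touch along the face diagonal, so √2·a = 4r, so r = 0.3536 × a = 135 pm.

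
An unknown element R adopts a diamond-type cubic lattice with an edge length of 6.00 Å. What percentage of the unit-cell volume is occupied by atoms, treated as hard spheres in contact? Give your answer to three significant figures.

In a diamond cubic lattice nearest neighbors lie along the body diagonal with √3·a = 8r, so r = 0.2165a = 1.299 Å.
Packing fraction = Z·(4/3)πr³ / a³ = 8 × (4/3)π × (1.299)³ / (6.00)³ = 0.3401 = 34.0%.

34.0%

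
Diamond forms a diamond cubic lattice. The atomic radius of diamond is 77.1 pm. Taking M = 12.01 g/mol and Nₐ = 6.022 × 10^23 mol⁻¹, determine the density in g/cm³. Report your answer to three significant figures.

In a diamond cubic lattice, nearest neighbors lie along the body diagonal with √3·a = 8r, giving a = 356.1 pm = 3.561 × 10^-8 cm.
With Z = 8, ρ = Z·M/(N_A·a³) = 8 × 12.01 / (6.022 × 10²³ × 4.516 × 10^-23) = 3.533 g/cm³.

3.53 g/cm³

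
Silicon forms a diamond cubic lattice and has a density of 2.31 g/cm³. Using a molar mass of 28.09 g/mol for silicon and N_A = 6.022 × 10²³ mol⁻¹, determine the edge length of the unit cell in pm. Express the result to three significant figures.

545 pm

With Z = 8 atoms per diamond cubic cell, a³ = Z·M/(N_A·ρ) = 8 × 28.09 / (6.022 × 10²³ × 2.310 g/cm³) = 1.615 × 10^-22 cm³.
a = (1.615 × 10^-22)^(1/3) = 5.446 × 10^-8 cm = 545 pm.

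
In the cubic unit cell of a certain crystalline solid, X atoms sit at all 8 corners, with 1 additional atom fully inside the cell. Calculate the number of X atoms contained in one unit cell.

2

Corner atoms are shared by 8 cells (1/8 each), interior atoms are unshared.
Net atoms = 8 × 1/8 + 1 = 1 + 1 = 2.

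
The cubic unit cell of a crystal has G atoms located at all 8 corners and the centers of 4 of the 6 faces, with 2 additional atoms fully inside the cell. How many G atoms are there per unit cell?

5

Corner atoms are shared by 8 cells (1/8 each), face atoms by 2 (1/2 each), interior atoms are unshared.
Net atoms = 8 × 1/8 + 4 × 1/2 + 2 = 1 + 2 + 2 = 5.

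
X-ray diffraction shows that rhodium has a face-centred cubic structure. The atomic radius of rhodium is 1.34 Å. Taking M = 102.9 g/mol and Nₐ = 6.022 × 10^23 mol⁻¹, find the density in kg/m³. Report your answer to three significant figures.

12600 kg/m³

In an FCC lattice, atoms touch along the face diagonal, so √2·a = 4r, giving a = 3.790 Å = 3.790 × 10^-8 cm.
With Z = 4, ρ = Z·M/(N_A·a³) = 4 × 102.9 / (6.022 × 10²³ × 5.444 × 10^-23) = 12.55 g/cm³ = 12600 kg/m³.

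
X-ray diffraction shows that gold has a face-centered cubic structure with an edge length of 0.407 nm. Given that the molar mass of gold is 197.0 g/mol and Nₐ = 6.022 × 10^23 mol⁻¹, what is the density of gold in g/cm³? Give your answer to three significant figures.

19.4 g/cm³

An FCC unit cell contains Z = 4 atoms.
Cell volume: a³ = (0.407 nm)³ = (4.070 × 10^-8 cm)³ = 6.742 × 10^-23 cm³.
ρ = Z·M/(N_A·a³) = 4 × 197.0 / (6.022 × 10²³ × 6.742 × 10^-23) = 19.41 g/cm³.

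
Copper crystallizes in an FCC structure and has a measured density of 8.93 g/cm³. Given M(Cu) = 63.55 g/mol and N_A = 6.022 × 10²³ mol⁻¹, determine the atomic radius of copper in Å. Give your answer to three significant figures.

For an FCC cell (Z = 4), a³ = Z·M/(N_A·ρ) = 4 × 63.55 / (6.022 × 10²³ × 8.930) = 4.727 × 10^-23 cm³, so a = 3.616 × 10^-8 cm = 3.616 Å.
Atoms touch along the face diagonal, so √2·a = 4r, so r = 0.3536 × a = 1.28 Å.

1.28 Å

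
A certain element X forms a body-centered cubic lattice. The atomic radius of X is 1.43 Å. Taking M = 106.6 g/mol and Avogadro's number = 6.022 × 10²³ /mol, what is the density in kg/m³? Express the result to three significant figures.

In a BCC lattice, atoms touch along the body diagonal, so √3·a = 4r, giving a = 3.302 Å = 3.302 × 10^-8 cm.
With Z = 2, ρ = Z·M/(N_A·a³) = 2 × 106.6 / (6.022 × 10²³ × 3.602 × 10^-23) = 9.830 g/cm³ = 9830 kg/m³.

9830 kg/m³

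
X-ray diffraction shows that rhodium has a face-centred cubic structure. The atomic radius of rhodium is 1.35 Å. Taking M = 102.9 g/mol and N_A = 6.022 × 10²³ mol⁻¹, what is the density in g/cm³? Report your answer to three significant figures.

In an FCC lattice, atoms touch along the face diagonal, so √2·a = 4r, giving a = 3.818 Å = 3.818 × 10^-8 cm.
With Z = 4, ρ = Z·M/(N_A·a³) = 4 × 102.9 / (6.022 × 10²³ × 5.567 × 10^-23) = 12.28 g/cm³.

12.3 g/cm³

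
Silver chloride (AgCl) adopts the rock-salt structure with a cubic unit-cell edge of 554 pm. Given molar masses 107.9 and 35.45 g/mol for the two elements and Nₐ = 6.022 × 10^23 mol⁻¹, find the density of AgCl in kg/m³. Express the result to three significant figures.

The rock-salt structure contains Z = 4 formula units per cell; M(AgCl) = 107.9 + 35.45 = 143.35 g/mol.
a³ = (5.540 × 10^-8 cm)³ = 1.700 × 10^-22 cm³.
ρ = 4 × 143.35 / (6.022 × 10²³ × 1.700 × 10^-22) = 5.600 g/cm³ = 5600 kg/m³.

5600 kg/m³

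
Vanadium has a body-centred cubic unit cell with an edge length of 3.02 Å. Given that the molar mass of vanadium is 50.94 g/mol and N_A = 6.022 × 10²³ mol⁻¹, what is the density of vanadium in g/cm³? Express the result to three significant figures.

6.14 g/cm³

A BCC unit cell contains Z = 2 atoms.
Cell volume: a³ = (3.02 Å)³ = (3.020 × 10^-8 cm)³ = 2.754 × 10^-23 cm³.
ρ = Z·M/(N_A·a³) = 2 × 50.94 / (6.022 × 10²³ × 2.754 × 10^-23) = 6.142 g/cm³.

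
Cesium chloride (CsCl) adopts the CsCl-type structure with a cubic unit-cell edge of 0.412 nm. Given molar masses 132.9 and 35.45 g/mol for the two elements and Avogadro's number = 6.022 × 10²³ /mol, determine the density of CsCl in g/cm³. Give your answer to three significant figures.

The CsCl-type structure contains Z = 1 formula unit per cell; M(CsCl) = 132.9 + 35.45 = 168.35 g/mol.
a³ = (4.120 × 10^-8 cm)³ = 6.993 × 10^-23 cm³.
ρ = 1 × 168.35 / (6.022 × 10²³ × 6.993 × 10^-23) = 3.997 g/cm³.

4.00 g/cm³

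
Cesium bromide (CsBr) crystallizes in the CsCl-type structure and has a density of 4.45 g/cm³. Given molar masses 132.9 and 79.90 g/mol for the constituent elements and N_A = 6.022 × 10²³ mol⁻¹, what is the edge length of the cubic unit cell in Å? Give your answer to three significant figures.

4.30 Å

M(CsBr) = 212.8 g/mol; Z = 1 formula unit per cell.
a³ = Z·M/(N_A·ρ) = 1 × 212.8 / (6.022 × 10²³ × 4.45) = 7.941 × 10^-23 cm³, so a = 4.298 × 10^-8 cm = 4.30 Å.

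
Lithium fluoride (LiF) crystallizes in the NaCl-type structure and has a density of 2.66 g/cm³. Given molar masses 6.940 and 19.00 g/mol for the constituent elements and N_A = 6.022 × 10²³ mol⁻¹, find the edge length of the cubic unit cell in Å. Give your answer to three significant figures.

M(LiF) = 25.94 g/mol; Z = 4 formula units per cell.
a³ = Z·M/(N_A·ρ) = 4 × 25.94 / (6.022 × 10²³ × 2.66) = 6.478 × 10^-23 cm³, so a = 4.016 × 10^-8 cm = 4.02 Å.

4.02 Å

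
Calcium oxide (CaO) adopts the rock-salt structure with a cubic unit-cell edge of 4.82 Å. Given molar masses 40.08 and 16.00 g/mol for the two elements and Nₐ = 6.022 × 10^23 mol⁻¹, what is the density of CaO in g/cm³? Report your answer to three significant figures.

3.33 g/cm³

The rock-salt structure contains Z = 4 formula units per cell; M(CaO) = 40.08 + 16.00 = 56.08 g/mol.
a³ = (4.820 × 10^-8 cm)³ = 1.120 × 10^-22 cm³.
ρ = 4 × 56.08 / (6.022 × 10²³ × 1.120 × 10^-22) = 3.326 g/cm³.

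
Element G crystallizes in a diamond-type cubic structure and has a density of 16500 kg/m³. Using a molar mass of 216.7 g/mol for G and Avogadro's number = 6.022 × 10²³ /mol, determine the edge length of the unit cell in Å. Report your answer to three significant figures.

With Z = 8 atoms per diamond cubic cell, a³ = Z·M/(N_A·ρ) = 8 × 216.7 / (6.022 × 10²³ × 16.50 g/cm³) = 1.745 × 10^-22 cm³.
a = (1.745 × 10^-22)^(1/3) = 5.588 × 10^-8 cm = 5.59 Å.

5.59 Å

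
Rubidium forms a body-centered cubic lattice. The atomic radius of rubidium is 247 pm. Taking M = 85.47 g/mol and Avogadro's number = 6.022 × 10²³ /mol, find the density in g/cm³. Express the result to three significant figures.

1.53 g/cm³

In a BCC lattice, atoms touch along the body diagonal, so √3·a = 4r, giving a = 570.4 pm = 5.704 × 10^-8 cm.
With Z = 2, ρ = Z·M/(N_A·a³) = 2 × 85.47 / (6.022 × 10²³ × 1.856 × 10^-22) = 1.529 g/cm³.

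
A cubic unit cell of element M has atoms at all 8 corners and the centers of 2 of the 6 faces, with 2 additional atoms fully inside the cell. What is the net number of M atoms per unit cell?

Corner atoms are shared by 8 cells (1/8 each), face atoms by 2 (1/2 each), interior atoms are unshared.
Net atoms = 8 × 1/8 + 2 × 1/2 + 2 = 1 + 1 + 2 = 4.

4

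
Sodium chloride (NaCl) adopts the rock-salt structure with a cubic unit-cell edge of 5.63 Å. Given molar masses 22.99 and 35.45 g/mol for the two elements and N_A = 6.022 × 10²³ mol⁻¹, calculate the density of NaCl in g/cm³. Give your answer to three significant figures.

The rock-salt structure contains Z = 4 formula units per cell; M(NaCl) = 22.99 + 35.45 = 58.44 g/mol.
a³ = (5.630 × 10^-8 cm)³ = 1.785 × 10^-22 cm³.
ρ = 4 × 58.44 / (6.022 × 10²³ × 1.785 × 10^-22) = 2.175 g/cm³.

2.18 g/cm³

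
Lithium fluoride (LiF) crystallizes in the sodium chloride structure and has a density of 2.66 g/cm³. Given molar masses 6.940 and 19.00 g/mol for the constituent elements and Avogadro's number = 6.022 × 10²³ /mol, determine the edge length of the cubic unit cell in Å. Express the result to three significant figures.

M(LiF) = 25.94 g/mol; Z = 4 formula units per cell.
a³ = Z·M/(N_A·ρ) = 4 × 25.94 / (6.022 × 10²³ × 2.66) = 6.478 × 10^-23 cm³, so a = 4.016 × 10^-8 cm = 4.02 Å.

4.02 Å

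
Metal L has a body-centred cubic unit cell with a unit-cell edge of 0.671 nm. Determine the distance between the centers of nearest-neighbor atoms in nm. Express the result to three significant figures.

0.581 nm

In a BCC structure, atoms touch along the body diagonal, so √3·a = 4r; the nearest-neighbor distance equals 2r = 0.8660·a.
d = 0.8660 × 0.671 = 0.581 nm.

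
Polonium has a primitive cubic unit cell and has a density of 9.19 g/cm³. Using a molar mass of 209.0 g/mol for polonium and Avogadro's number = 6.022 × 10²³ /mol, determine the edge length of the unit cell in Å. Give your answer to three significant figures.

3.36 Å

With Z = 1 atom per simple cubic cell, a³ = Z·M/(N_A·ρ) = 1 × 209.0 / (6.022 × 10²³ × 9.190 g/cm³) = 3.777 × 10^-23 cm³.
a = (3.777 × 10^-23)^(1/3) = 3.355 × 10^-8 cm = 3.36 Å.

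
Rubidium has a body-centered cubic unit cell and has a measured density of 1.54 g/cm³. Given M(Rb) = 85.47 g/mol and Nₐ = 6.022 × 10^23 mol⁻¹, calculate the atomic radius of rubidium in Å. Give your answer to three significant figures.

For a BCC cell (Z = 2), a³ = Z·M/(N_A·ρ) = 2 × 85.47 / (6.022 × 10²³ × 1.540) = 1.843 × 10^-22 cm³, so a = 5.691 × 10^-8 cm = 5.691 Å.
Atoms touch along the body diagonal, so √3·a = 4r, so r = 0.4330 × a = 2.46 Å.

2.46 Å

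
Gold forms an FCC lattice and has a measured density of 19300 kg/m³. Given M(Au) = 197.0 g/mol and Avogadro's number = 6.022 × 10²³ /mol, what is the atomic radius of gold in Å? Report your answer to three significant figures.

1.44 Å

For an FCC cell (Z = 4), a³ = Z·M/(N_A·ρ) = 4 × 197.0 / (6.022 × 10²³ × 19.30) = 6.780 × 10^-23 cm³, so a = 4.078 × 10^-8 cm = 4.078 Å.
Atoms touch along the face diagonal, so √2·a = 4r, so r = 0.3536 × a = 1.44 Å.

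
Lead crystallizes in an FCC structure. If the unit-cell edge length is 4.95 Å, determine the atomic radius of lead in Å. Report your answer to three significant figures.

In an FCC lattice, atoms touch along the face diagonal, so √2·a = 4r.
r = √2·a/4 = 1.4142 × 4.95 / 4 = 1.75 Å.

1.75 Å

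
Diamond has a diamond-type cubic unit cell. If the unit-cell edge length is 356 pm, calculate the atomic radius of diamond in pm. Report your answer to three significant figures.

In a diamond cubic lattice, nearest neighbors lie along the body diagonal with √3·a = 8r.
r = √3·a/8 = 1.7321 × 356 / 8 = 77.1 pm.

77.1 pm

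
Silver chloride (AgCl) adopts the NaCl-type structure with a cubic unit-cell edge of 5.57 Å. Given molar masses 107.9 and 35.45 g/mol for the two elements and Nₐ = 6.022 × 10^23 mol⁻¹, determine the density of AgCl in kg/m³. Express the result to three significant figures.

5510 kg/m³

The NaCl-type structure contains Z = 4 formula units per cell; M(AgCl) = 107.9 + 35.45 = 143.35 g/mol.
a³ = (5.570 × 10^-8 cm)³ = 1.728 × 10^-22 cm³.
ρ = 4 × 143.35 / (6.022 × 10²³ × 1.728 × 10^-22) = 5.510 g/cm³ = 5510 kg/m³.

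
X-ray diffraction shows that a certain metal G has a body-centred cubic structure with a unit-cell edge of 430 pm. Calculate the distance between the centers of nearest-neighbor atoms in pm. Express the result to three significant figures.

In a BCC structure, atoms touch along the body diagonal, so √3·a = 4r; the nearest-neighbor distance equals 2r = 0.8660·a.
d = 0.8660 × 430 = 372 pm.

372 pm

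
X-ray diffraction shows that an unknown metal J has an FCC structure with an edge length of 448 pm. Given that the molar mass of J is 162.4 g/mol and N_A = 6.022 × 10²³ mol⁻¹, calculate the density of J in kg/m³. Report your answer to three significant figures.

An FCC unit cell contains Z = 4 atoms.
Cell volume: a³ = (448 pm)³ = (4.480 × 10^-8 cm)³ = 8.992 × 10^-23 cm³.
ρ = Z·M/(N_A·a³) = 4 × 162.4 / (6.022 × 10²³ × 8.992 × 10^-23) = 12.00 g/cm³ = 12000 kg/m³.

12000 kg/m³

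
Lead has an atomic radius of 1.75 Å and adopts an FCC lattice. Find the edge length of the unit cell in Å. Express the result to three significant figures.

4.95 Å

In an FCC lattice, atoms touch along the face diagonal, so √2·a = 4r.
a = 4r/√2 = 4 × 1.75 / 1.4142 = 4.95 Å.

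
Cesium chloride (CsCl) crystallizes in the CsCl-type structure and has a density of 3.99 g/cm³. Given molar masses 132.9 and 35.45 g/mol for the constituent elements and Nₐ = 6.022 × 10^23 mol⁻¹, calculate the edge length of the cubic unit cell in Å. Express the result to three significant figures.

4.12 Å

M(CsCl) = 168.35 g/mol; Z = 1 formula unit per cell.
a³ = Z·M/(N_A·ρ) = 1 × 168.35 / (6.022 × 10²³ × 3.99) = 7.006 × 10^-23 cm³, so a = 4.123 × 10^-8 cm = 4.12 Å.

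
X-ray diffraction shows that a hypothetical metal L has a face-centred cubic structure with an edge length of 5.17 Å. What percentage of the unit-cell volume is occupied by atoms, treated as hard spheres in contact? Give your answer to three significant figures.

74.0%

In an FCC lattice atoms touch along the face diagonal, so √2·a = 4r, so r = 0.3536a = 1.828 Å.
Packing fraction = Z·(4/3)πr³ / a³ = 4 × (4/3)π × (1.828)³ / (5.17)³ = 0.7405 = 74.0%.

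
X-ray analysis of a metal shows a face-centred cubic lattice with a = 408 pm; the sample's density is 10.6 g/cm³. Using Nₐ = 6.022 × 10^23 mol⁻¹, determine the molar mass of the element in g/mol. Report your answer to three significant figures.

An FCC cell has Z = 4 atoms; a = 4.080 × 10^-8 cm.
M = ρ·N_A·a³/Z = 10.6 × 6.022 × 10²³ × 6.792 × 10^-23 / 4 = 108 g/mol.

108 g/mol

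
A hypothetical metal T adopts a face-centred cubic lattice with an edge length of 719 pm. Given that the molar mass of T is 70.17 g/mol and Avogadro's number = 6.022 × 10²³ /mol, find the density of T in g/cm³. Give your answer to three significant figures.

1.25 g/cm³

An FCC unit cell contains Z = 4 atoms.
Cell volume: a³ = (719 pm)³ = (7.190 × 10^-8 cm)³ = 3.717 × 10^-22 cm³.
ρ = Z·M/(N_A·a³) = 4 × 70.17 / (6.022 × 10²³ × 3.717 × 10^-22) = 1.254 g/cm³.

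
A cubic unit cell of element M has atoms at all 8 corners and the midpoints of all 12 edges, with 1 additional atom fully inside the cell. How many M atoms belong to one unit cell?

5

Corner atoms are shared by 8 cells (1/8 each), edge atoms by 4 (1/4 each), interior atoms are unshared.
Net atoms = 8 × 1/8 + 12 × 1/4 + 1 = 1 + 3 + 1 = 5.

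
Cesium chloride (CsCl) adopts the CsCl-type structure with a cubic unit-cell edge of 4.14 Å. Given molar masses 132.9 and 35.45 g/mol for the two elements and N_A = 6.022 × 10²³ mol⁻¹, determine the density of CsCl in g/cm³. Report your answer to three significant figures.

3.94 g/cm³

The CsCl-type structure contains Z = 1 formula unit per cell; M(CsCl) = 132.9 + 35.45 = 168.35 g/mol.
a³ = (4.140 × 10^-8 cm)³ = 7.096 × 10^-23 cm³.
ρ = 1 × 168.35 / (6.022 × 10²³ × 7.096 × 10^-23) = 3.940 g/cm³.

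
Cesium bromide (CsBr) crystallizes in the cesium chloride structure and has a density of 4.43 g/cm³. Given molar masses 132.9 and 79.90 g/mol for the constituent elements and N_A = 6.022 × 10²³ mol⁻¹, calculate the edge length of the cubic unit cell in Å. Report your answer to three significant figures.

4.30 Å

M(CsBr) = 212.8 g/mol; Z = 1 formula unit per cell.
a³ = Z·M/(N_A·ρ) = 1 × 212.8 / (6.022 × 10²³ × 4.43) = 7.977 × 10^-23 cm³, so a = 4.305 × 10^-8 cm = 4.30 Å.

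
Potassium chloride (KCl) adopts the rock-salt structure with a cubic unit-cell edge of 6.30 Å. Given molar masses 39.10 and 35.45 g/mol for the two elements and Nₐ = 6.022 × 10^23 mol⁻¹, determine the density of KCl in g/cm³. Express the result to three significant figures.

The rock-salt structure contains Z = 4 formula units per cell; M(KCl) = 39.10 + 35.45 = 74.55 g/mol.
a³ = (6.300 × 10^-8 cm)³ = 2.500 × 10^-22 cm³.
ρ = 4 × 74.55 / (6.022 × 10²³ × 2.500 × 10^-22) = 1.980 g/cm³.

1.98 g/cm³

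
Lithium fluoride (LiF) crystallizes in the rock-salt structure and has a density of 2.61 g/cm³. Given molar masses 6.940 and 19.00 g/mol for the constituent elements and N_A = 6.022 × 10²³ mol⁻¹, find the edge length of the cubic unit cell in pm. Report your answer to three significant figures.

M(LiF) = 25.94 g/mol; Z = 4 formula units per cell.
a³ = Z·M/(N_A·ρ) = 4 × 25.94 / (6.022 × 10²³ × 2.61) = 6.602 × 10^-23 cm³, so a = 4.042 × 10^-8 cm = 404 pm.

404 pm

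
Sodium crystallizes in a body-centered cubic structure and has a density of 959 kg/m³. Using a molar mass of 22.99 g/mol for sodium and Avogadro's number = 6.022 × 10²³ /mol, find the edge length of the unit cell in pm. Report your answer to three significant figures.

430 pm

With Z = 2 atoms per BCC cell, a³ = Z·M/(N_A·ρ) = 2 × 22.99 / (6.022 × 10²³ × 0.9590 g/cm³) = 7.962 × 10^-23 cm³.
a = (7.962 × 10^-23)^(1/3) = 4.302 × 10^-8 cm = 430 pm.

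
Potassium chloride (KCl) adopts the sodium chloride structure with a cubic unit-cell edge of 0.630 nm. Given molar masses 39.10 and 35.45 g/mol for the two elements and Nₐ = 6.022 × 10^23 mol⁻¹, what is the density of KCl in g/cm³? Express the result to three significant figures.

The sodium chloride structure contains Z = 4 formula units per cell; M(KCl) = 39.10 + 35.45 = 74.55 g/mol.
a³ = (6.300 × 10^-8 cm)³ = 2.500 × 10^-22 cm³.
ρ = 4 × 74.55 / (6.022 × 10²³ × 2.500 × 10^-22) = 1.980 g/cm³.

1.98 g/cm³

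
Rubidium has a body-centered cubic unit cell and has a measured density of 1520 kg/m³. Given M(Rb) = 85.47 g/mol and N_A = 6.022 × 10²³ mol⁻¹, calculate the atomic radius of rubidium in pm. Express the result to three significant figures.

248 pm

For a BCC cell (Z = 2), a³ = Z·M/(N_A·ρ) = 2 × 85.47 / (6.022 × 10²³ × 1.520) = 1.867 × 10^-22 cm³, so a = 5.716 × 10^-8 cm = 571.6 pm.
Atoms touch along the body diagonal, so √3·a = 4r, so r = 0.4330 × a = 248 pm.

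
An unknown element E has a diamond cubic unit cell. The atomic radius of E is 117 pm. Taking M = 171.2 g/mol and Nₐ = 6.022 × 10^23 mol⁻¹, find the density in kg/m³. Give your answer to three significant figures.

In a diamond cubic lattice, nearest neighbors lie along the body diagonal with √3·a = 8r, giving a = 540.4 pm = 5.404 × 10^-8 cm.
With Z = 8, ρ = Z·M/(N_A·a³) = 8 × 171.2 / (6.022 × 10²³ × 1.578 × 10^-22) = 14.41 g/cm³ = 14400 kg/m³.

14400 kg/m³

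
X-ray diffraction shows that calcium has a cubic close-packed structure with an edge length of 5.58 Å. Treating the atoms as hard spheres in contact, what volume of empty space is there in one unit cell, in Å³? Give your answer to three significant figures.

45.1 Å³

In an FCC lattice atoms touch along the face diagonal, so √2·a = 4r, so r = 0.3536a = 1.973 Å.
V_cell = a³ = 173.7 Å³; V_atoms = 4 × (4/3)πr³ = 128.7 Å³.
Empty space = 173.7 − 128.7 = 45.1 Å³.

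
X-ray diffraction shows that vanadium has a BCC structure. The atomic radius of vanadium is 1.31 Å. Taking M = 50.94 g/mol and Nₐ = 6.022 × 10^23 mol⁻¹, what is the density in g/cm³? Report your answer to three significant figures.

In a BCC lattice, atoms touch along the body diagonal, so √3·a = 4r, giving a = 3.025 Å = 3.025 × 10^-8 cm.
With Z = 2, ρ = Z·M/(N_A·a³) = 2 × 50.94 / (6.022 × 10²³ × 2.769 × 10^-23) = 6.110 g/cm³.

6.11 g/cm³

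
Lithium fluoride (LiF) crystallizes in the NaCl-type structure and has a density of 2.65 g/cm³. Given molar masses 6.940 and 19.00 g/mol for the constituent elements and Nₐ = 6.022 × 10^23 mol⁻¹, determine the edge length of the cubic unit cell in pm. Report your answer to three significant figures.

402 pm

M(LiF) = 25.94 g/mol; Z = 4 formula units per cell.
a³ = Z·M/(N_A·ρ) = 4 × 25.94 / (6.022 × 10²³ × 2.65) = 6.502 × 10^-23 cm³, so a = 4.021 × 10^-8 cm = 402 pm.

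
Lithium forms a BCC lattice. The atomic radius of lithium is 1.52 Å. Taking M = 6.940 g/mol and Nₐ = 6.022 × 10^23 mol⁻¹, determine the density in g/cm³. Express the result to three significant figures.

0.533 g/cm³

In a BCC lattice, atoms touch along the body diagonal, so √3·a = 4r, giving a = 3.510 Å = 3.510 × 10^-8 cm.
With Z = 2, ρ = Z·M/(N_A·a³) = 2 × 6.940 / (6.022 × 10²³ × 4.325 × 10^-23) = 0.5329 g/cm³.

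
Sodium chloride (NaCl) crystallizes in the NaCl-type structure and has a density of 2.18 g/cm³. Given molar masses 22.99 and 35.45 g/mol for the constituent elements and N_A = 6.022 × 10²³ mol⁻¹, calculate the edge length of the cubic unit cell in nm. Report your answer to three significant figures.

M(NaCl) = 58.44 g/mol; Z = 4 formula units per cell.
a³ = Z·M/(N_A·ρ) = 4 × 58.44 / (6.022 × 10²³ × 2.18) = 1.781 × 10^-22 cm³, so a = 5.626 × 10^-8 cm = 0.563 nm.

0.563 nm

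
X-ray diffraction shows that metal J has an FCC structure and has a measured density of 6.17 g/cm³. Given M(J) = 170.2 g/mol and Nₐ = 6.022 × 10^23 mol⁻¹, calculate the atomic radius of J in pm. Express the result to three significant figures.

201 pm

For an FCC cell (Z = 4), a³ = Z·M/(N_A·ρ) = 4 × 170.2 / (6.022 × 10²³ × 6.170) = 1.832 × 10^-22 cm³, so a = 5.680 × 10^-8 cm = 568.0 pm.
Atoms touch along the face diagonal, so √2·a = 4r, so r = 0.3536 × a = 201 pm.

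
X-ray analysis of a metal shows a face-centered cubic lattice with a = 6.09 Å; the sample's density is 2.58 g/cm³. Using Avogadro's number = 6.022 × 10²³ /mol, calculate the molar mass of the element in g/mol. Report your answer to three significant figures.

An FCC cell has Z = 4 atoms; a = 6.090 × 10^-8 cm.
M = ρ·N_A·a³/Z = 2.58 × 6.022 × 10²³ × 2.259 × 10^-22 / 4 = 87.7 g/mol.

87.7 g/mol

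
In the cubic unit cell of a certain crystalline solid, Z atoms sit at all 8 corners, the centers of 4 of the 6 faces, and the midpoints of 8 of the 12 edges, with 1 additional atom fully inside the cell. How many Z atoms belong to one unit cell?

6

Corner atoms are shared by 8 cells (1/8 each), face atoms by 2 (1/2 each), edge atoms by 4 (1/4 each), interior atoms are unshared.
Net atoms = 8 × 1/8 + 4 × 1/2 + 8 × 1/4 + 1 = 1 + 2 + 2 + 1 = 6.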